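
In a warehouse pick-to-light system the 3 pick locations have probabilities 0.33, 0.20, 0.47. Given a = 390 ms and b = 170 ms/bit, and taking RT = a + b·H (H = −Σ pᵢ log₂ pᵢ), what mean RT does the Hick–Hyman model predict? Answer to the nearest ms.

Entropy contributions −pᵢ log₂ pᵢ: 0.5278, 0.4644, 0.5120; sum H = 1.5042 bits.
RT = a + bH = 390 + 170·1.5042 = 645.71 ms.

646 ms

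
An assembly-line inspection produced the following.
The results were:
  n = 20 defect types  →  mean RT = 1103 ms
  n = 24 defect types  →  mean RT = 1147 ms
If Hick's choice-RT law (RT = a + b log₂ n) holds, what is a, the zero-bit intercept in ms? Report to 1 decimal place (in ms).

b = (RT₂ − RT₁)/(log₂ n₂ − log₂ n₁) = (1147 − 1103)/(4.5850 − 4.3219) = 167.278 ms/bit.
Intercept: a = 1103 − 167.278·log₂(20) = 380.034 ms.

380.0 ms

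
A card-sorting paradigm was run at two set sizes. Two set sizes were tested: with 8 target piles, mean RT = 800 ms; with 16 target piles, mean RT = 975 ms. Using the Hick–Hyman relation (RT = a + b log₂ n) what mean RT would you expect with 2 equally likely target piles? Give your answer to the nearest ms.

450 ms

Fit slope and intercept:
  b = (975 − 800) / (log₂ 16 − log₂ 8) = 175 / (4 − 3) = 175 ms/bit
  a = 800 − 175 × 3 = 275 ms
Then RT(2) = 275 + 175 × log₂ 2 = 275 + 175 × 1 ≈ 450.000 ms.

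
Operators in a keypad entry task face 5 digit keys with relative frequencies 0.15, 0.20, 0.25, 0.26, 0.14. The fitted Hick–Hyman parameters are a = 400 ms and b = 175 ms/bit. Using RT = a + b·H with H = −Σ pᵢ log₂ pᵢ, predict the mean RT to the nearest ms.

799 ms

Entropy contributions −pᵢ log₂ pᵢ: 0.4105, 0.4644, 0.5000, 0.5053, 0.3971; sum H = 2.2773 bits.
RT = a + bH = 400 + 175·2.2773 = 798.53 ms.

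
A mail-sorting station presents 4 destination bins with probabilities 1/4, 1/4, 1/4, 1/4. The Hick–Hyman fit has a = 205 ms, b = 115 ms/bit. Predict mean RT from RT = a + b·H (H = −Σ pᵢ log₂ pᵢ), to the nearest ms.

435 ms

Each term −pᵢ log₂ pᵢ: 0.25·2 + 0.25·2 + 0.25·2 + 0.25·2; summed, H = 2.000 bits.
Mean RT = a + bH = 205 + 115·2.000 = 435.00 ms.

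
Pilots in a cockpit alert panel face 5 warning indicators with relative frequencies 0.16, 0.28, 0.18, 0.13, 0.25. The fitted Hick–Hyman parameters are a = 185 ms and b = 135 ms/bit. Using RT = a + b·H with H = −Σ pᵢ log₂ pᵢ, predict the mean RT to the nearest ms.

491 ms

H = 0.16·log₂(1/0.16) + 0.28·log₂(1/0.28) + 0.18·log₂(1/0.18) + 0.13·log₂(1/0.13) + 0.25·log₂(1/0.25) = 2.2652 bits.
RT = 185 + 135 × 2.2652 = 490.80 ms.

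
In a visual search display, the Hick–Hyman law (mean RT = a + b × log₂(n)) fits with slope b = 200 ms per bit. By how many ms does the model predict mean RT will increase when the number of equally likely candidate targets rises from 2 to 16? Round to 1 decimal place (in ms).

600.0 ms

ΔRT = (a + b log₂ n₂) − (a + b log₂ n₁) = b·(log₂ n₂ − log₂ n₁).
log₂(16) − log₂(2) = log₂(16/2) = log₂(8) = 3.
ΔRT = 200 × 3.0000 = 600.000 ms.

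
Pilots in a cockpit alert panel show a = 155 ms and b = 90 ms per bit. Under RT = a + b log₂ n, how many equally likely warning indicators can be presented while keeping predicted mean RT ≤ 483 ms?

90·log₂ n ≤ 483 − 155 = 328, giving log₂ n ≤ 3.6444 and n ≤ 12.505. The largest whole number is 12.

12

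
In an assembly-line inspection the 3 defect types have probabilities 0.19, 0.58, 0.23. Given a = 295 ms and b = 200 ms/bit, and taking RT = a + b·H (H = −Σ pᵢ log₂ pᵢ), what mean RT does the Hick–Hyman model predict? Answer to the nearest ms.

H = 0.19·log₂(1/0.19) + 0.58·log₂(1/0.58) + 0.23·log₂(1/0.23) = 1.3987 bits.
RT = 295 + 200 × 1.3987 = 574.74 ms.

575 ms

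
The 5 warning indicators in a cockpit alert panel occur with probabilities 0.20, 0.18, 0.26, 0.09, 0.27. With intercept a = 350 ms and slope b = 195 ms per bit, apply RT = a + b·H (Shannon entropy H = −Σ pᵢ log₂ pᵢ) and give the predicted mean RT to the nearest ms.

786 ms

Entropy contributions −pᵢ log₂ pᵢ: 0.4644, 0.4453, 0.5053, 0.3127, 0.5100; sum H = 2.2377 bits.
RT = a + bH = 350 + 195·2.2377 = 786.34 ms.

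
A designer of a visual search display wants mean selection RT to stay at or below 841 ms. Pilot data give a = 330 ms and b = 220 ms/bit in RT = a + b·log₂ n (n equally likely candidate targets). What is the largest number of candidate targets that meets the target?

5

220·log₂ n ≤ 841 − 330 = 511, giving log₂ n ≤ 2.3227 and n ≤ 5.003. The largest whole number is 5.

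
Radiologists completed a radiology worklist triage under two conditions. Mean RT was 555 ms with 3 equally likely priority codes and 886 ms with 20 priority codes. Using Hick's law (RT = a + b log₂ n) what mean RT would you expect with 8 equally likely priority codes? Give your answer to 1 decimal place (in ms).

With log₂ n on the abscissa the relation is linear; from the two conditions:
  b = (886 − 555) / (log₂ 20 − log₂ 3) = 331 / (4.3219 − 1.5850) = 120.937 ms/bit
  a = 555 − 120.937 × 1.5850 = 363.320 ms
Then RT(8) = 363.320 + 120.937 × log₂ 8 = 363.320 + 120.937 × 3 ≈ 726.130 ms.

726.1 ms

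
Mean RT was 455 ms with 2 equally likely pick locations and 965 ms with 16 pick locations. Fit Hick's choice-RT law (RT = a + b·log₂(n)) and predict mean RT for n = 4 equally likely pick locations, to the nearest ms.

RT is linear in log₂ n, so two points fix the line:
  b = (965 − 455) / (log₂ 16 − log₂ 2) = 510 / (4 − 1) = 170 ms/bit
  a = 455 − 170 × 1 = 285 ms
Then RT(4) = 285 + 170 × log₂ 4 = 285 + 170 × 2 ≈ 625.000 ms.

625 ms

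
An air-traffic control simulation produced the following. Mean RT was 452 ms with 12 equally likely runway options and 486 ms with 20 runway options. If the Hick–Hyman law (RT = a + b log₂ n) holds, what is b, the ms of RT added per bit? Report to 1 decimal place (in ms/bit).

The slope on a log₂ axis is (486 − 452) / (4.3219 − 3.5850) = 46.135 ms/bit.

46.1 ms/bit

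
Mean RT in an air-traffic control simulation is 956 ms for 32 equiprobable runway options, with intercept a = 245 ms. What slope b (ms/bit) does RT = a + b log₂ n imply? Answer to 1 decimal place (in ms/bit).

log₂(32) = 5 bits.
b = (RT − a)/log₂ n = (956 − 245) / 5 = 142.200 ms/bit.

142.2 ms/bit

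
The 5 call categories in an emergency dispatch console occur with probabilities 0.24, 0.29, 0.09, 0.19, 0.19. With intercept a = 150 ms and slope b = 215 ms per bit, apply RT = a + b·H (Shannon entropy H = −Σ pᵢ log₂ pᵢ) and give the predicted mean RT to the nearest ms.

H = 0.24·log₂(1/0.24) + 0.29·log₂(1/0.29) + 0.09·log₂(1/0.09) + 0.19·log₂(1/0.19) + 0.19·log₂(1/0.19) = 2.2351 bits.
RT = 150 + 215 × 2.2351 = 630.56 ms.

631 ms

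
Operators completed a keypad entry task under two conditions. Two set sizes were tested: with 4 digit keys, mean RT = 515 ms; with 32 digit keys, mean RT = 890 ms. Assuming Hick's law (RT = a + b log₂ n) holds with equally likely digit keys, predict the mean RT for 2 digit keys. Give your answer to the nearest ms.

RT is linear in log₂ n, so two points fix the line:
  b = (890 − 515) / (log₂ 32 − log₂ 4) = 375 / (5 − 2) = 125 ms/bit
  a = 515 − 125 × 2 = 265 ms
Then RT(2) = 265 + 125 × log₂ 2 = 265 + 125 × 1 ≈ 390.000 ms.

390 ms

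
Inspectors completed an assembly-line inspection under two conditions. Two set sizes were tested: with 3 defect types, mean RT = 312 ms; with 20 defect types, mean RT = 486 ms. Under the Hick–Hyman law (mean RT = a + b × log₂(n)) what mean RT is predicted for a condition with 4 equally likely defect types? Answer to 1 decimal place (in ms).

RT is linear in log₂ n, so two points fix the line:
  b = (486 − 312) / (log₂ 20 − log₂ 3) = 174 / (4.3219 − 1.5850) = 63.574 ms/bit
  a = 312 − 63.574 × 1.5850 = 211.238 ms
Then RT(4) = 211.238 + 63.574 × log₂ 4 = 211.238 + 63.574 × 2 ≈ 338.386 ms.

338.4 ms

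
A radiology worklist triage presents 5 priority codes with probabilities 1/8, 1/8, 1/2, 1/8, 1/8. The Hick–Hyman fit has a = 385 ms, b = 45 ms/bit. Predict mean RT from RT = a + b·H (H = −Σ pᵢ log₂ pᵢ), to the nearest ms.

475 ms

Each term −pᵢ log₂ pᵢ: 0.125·3 + 0.125·3 + 0.5·1 + 0.125·3 + 0.125·3; summed, H = 2.000 bits.
Mean RT = a + bH = 385 + 45·2.000 = 475.00 ms.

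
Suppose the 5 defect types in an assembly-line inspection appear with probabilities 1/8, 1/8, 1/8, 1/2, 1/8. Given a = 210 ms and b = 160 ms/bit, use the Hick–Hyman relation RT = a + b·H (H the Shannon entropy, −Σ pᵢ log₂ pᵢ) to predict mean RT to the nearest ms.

Each term −pᵢ log₂ pᵢ: 0.125·3 + 0.125·3 + 0.125·3 + 0.5·1 + 0.125·3; summed, H = 2.000 bits.
Mean RT = a + bH = 210 + 160·2.000 = 530.00 ms.

530 ms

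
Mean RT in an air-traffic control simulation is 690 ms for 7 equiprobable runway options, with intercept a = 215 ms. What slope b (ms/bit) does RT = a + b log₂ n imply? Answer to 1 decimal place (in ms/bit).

169.2 ms/bit

7 alternatives carry log₂ 7 = 2.8074 bits; the choice cost is 690 − 215 = 475 ms, so b = 475/2.8074 = 169.198 ms/bit.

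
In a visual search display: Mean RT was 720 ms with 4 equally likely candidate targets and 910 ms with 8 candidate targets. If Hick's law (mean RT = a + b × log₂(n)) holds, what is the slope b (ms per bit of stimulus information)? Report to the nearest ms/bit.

190 ms/bit

Slope: b = (910 − 720) / (log₂ 8 − log₂ 4) = 190/1.0000 = 190 ms/bit.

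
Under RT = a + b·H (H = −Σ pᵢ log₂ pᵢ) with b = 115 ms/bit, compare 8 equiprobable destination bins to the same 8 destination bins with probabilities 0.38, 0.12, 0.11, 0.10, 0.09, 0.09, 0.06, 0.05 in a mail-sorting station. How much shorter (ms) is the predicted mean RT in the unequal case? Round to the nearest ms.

39 ms

The RT saving is b·ΔH. Equiprobable H₀ = log₂(8) = 3.0000 bits; with the given probabilities H = 2.6649 bits.
b·(H₀ − H) = 115 × (3.0000 − 2.6649) = 38.53 ms.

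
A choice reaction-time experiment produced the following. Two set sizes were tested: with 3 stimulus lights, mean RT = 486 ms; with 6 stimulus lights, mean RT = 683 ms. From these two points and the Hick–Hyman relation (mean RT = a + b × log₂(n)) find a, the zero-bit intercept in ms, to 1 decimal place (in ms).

173.8 ms

The slope on a log₂ axis is (683 − 486) / (2.5850 − 1.5850) = 197.000 ms/bit.
Intercept: a = 486 − 197.000·log₂(3) = 173.762 ms.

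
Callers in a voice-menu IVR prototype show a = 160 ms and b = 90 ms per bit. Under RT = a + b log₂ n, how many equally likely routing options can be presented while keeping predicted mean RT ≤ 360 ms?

4

90·log₂ n ≤ 360 − 160 = 200, giving log₂ n ≤ 2.2222 and n ≤ 4.666. The largest whole number is 4.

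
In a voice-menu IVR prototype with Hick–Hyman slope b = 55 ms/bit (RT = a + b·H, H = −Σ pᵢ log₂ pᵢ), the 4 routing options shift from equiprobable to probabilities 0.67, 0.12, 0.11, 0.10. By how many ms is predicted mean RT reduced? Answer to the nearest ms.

31 ms

The RT saving is b·ΔH. Equiprobable H₀ = log₂(4) = 2.0000 bits; with the given probabilities H = 1.4367 bits.
b·(H₀ − H) = 55 × (2.0000 − 1.4367) = 30.98 ms.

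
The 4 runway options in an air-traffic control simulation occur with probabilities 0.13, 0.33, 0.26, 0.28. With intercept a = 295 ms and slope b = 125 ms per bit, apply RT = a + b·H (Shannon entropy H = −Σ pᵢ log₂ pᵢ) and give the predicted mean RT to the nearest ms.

536 ms

Entropy contributions −pᵢ log₂ pᵢ: 0.3826, 0.5278, 0.5053, 0.5142; sum H = 1.9300 bits.
RT = a + bH = 295 + 125·1.9300 = 536.25 ms.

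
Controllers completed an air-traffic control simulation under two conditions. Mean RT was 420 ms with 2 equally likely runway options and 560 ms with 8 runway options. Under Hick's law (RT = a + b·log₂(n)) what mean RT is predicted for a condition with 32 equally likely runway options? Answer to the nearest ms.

700 ms

RT is linear in log₂ n, so two points fix the line:
  b = (560 − 420) / (log₂ 8 − log₂ 2) = 140 / (3 − 1) = 70 ms/bit
  a = 420 − 70 × 1 = 350 ms
Then RT(32) = 350 + 70 × log₂ 32 = 350 + 70 × 5 ≈ 700.000 ms.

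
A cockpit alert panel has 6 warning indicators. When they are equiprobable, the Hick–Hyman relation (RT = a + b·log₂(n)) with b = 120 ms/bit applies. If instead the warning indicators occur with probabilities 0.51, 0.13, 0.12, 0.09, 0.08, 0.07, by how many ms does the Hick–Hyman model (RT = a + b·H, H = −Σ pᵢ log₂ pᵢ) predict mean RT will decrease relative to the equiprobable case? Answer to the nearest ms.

The RT saving is b·ΔH. Equiprobable H₀ = log₂(6) = 2.5850 bits; with the given probabilities H = 2.1179 bits.
b·(H₀ − H) = 120 × (2.5850 − 2.1179) = 56.05 ms.

56 ms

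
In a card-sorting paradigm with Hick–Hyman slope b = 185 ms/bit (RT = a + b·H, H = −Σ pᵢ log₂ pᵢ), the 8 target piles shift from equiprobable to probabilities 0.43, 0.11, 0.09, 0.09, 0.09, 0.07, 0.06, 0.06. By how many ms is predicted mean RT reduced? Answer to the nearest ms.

Equiprobable entropy H₀ = log₂ 8 = 3.0000 bits.
Skewed entropy H = −Σ pᵢ log₂ pᵢ = 2.5674 bits.
ΔRT = b·(H₀ − H) = 185 × 0.4326 = 80.02 ms.

80 ms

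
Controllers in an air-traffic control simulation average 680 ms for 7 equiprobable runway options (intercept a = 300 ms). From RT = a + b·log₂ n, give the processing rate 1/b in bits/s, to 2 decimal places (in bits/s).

Choice component = 680 − 300 = 380 ms over log₂(7) = 2.8074 bits.
b = 380 / 2.8074 = 135.359 ms/bit, so 1/b = 7.388 bits/s.

7.39 bits/s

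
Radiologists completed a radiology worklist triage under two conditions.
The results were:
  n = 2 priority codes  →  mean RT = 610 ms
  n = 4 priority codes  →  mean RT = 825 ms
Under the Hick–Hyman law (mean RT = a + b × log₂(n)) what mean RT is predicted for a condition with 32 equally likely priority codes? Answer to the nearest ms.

RT is linear in log₂ n, so two points fix the line:
  b = (825 − 610) / (log₂ 4 − log₂ 2) = 215 / (2 − 1) = 215 ms/bit
  a = 610 − 215 × 1 = 395 ms
Then RT(32) = 395 + 215 × log₂ 32 = 395 + 215 × 5 ≈ 1470.000 ms.

1470 ms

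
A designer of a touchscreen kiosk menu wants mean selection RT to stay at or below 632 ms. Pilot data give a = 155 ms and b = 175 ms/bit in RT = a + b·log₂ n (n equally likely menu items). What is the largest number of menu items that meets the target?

6

175·log₂ n ≤ 632 − 155 = 477, giving log₂ n ≤ 2.7257 and n ≤ 6.615. The largest whole number is 6.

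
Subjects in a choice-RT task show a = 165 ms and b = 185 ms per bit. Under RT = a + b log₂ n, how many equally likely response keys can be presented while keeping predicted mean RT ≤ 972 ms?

Information budget: (972 − 165)/185 = 4.3622 bits, so n ≤ 2^4.3622 = 20.566 → at most 20.

20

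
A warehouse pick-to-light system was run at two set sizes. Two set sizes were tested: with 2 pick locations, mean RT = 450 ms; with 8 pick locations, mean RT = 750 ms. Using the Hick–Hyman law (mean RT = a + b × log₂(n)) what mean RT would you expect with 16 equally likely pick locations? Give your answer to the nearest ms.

900 ms

RT is linear in log₂ n, so two points fix the line:
  b = (750 − 450) / (log₂ 8 − log₂ 2) = 300 / (3 − 1) = 150 ms/bit
  a = 450 − 150 × 1 = 300 ms
Then RT(16) = 300 + 150 × log₂ 16 = 300 + 150 × 4 ≈ 900.000 ms.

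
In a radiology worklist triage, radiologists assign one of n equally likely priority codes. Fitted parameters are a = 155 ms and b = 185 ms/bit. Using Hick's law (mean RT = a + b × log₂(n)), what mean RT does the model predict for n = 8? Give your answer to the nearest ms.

log₂(8) = 3 bits, so RT = 155 + 185 × 3 ≈ 710.000 ms.

710 ms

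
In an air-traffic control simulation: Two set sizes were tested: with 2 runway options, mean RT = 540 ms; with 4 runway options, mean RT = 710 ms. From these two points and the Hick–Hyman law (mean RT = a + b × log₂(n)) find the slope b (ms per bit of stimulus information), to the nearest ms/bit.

170 ms/bit

b = (RT₂ − RT₁)/(log₂ n₂ − log₂ n₁) = (710 − 540)/(2 − 1) = 170 ms/bit.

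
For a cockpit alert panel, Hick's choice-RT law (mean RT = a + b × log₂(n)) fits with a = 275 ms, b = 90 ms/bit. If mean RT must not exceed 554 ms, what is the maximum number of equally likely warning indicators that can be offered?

8

Set 275 + 90·log₂ n ≤ 554 → log₂ n ≤ (554 − 275)/90 = 3.1000.
So n ≤ 2^3.1000 = 8.574; the largest integer n is 8.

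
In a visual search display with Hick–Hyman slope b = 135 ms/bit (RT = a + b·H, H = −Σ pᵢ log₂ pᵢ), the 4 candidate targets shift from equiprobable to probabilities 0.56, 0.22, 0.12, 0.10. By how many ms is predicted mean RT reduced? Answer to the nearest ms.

Equiprobable entropy H₀ = log₂ 4 = 2.0000 bits.
Skewed entropy H = −Σ pᵢ log₂ pᵢ = 1.6483 bits.
ΔRT = b·(H₀ − H) = 135 × 0.3517 = 47.48 ms.

47 ms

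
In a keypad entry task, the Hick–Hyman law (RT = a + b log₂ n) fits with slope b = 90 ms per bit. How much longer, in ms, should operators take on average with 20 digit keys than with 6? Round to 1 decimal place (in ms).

156.3 ms

Only the slope matters, since a is common to both: ΔRT = b·log₂(n₂/n₁).
log₂(20) − log₂(6) = 4.3219 − 2.5850 = 1.7370.
ΔRT = 90 × 1.7370 = 156.327 ms.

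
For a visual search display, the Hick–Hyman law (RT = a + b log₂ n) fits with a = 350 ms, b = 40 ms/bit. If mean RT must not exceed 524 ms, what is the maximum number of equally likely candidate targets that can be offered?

Information budget: (524 − 350)/40 = 4.3500 bits, so n ≤ 2^4.3500 = 20.393 → at most 20.

20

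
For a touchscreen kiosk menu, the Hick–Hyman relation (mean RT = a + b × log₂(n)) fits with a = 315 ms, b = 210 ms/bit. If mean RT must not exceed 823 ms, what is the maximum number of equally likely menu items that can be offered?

Set 315 + 210·log₂ n ≤ 823 → log₂ n ≤ (823 − 315)/210 = 2.4190.
So n ≤ 2^2.4190 = 5.348; the largest integer n is 5.

5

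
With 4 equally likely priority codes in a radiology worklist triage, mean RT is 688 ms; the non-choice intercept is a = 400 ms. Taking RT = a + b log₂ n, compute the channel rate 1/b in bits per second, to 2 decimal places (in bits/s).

6.94 bits/s

b = (688 − 400)/log₂ 4 = 288/2 = 144.000 ms per bit = 0.14400 s/bit; the reciprocal is 6.944 bits/s.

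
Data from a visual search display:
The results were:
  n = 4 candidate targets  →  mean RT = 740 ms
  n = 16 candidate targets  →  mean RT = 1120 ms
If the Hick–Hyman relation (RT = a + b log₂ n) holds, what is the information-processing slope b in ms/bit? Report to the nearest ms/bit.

b = (RT₂ − RT₁)/(log₂ n₂ − log₂ n₁) = (1120 − 740)/(4 − 2) = 190 ms/bit.

190 ms/bit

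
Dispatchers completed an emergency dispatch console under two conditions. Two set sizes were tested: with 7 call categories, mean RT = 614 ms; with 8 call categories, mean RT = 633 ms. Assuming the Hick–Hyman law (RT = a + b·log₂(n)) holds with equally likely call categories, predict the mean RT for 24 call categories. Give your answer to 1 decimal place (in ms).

789.3 ms

With log₂ n on the abscissa the relation is linear; from the two conditions:
  b = (633 − 614) / (log₂ 8 − log₂ 7) = 19 / (3 − 2.8074) = 98.627 ms/bit
  a = 614 − 98.627 × 2.8074 = 337.119 ms
Then RT(24) = 337.119 + 98.627 × log₂ 24 = 337.119 + 98.627 × 4.5850 ≈ 789.320 ms.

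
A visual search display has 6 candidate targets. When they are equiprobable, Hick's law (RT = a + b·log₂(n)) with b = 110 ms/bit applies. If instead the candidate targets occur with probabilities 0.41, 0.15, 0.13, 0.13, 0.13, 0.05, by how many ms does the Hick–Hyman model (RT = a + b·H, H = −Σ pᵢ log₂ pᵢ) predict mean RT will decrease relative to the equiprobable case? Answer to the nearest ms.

Equiprobable entropy H₀ = log₂ 6 = 2.5850 bits.
Skewed entropy H = −Σ pᵢ log₂ pᵢ = 2.3020 bits.
ΔRT = b·(H₀ − H) = 110 × 0.2830 = 31.13 ms.

31 ms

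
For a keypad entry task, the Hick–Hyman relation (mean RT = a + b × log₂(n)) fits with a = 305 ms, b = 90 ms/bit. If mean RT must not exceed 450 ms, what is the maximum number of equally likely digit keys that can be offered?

Information budget: (450 − 305)/90 = 1.6111 bits, so n ≤ 2^1.6111 = 3.055 → at most 3.

3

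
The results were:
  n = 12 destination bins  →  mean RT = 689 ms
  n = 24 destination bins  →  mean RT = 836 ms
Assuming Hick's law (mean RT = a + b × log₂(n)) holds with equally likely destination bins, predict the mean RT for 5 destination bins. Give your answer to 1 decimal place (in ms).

Solve the two-equation system in a and b:
  b = (836 − 689) / (log₂ 24 − log₂ 12) = 147 / (4.5850 − 3.5850) = 147.000 ms/bit
  a = 689 − 147.000 × 3.5850 = 162.011 ms
Then RT(5) = 162.011 + 147.000 × log₂ 5 = 162.011 + 147.000 × 2.3219 ≈ 503.334 ms.

503.3 ms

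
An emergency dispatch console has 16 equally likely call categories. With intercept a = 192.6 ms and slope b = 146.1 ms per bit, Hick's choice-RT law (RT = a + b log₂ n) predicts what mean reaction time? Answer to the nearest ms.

log₂(16) = 4 bits, so RT = 192.6 + 146.1 × 4 ≈ 777.000 ms.

777 ms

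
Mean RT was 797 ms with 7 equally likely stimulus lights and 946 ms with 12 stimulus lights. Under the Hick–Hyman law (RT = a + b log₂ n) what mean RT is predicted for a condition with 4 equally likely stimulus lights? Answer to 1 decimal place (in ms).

RT is linear in log₂ n, so two points fix the line:
  b = (946 − 797) / (log₂ 12 − log₂ 7) = 149 / (3.5850 − 2.8074) = 191.613 ms/bit
  a = 797 − 191.613 × 2.8074 = 259.073 ms
Then RT(4) = 259.073 + 191.613 × log₂ 4 = 259.073 + 191.613 × 2 ≈ 642.300 ms.

642.3 ms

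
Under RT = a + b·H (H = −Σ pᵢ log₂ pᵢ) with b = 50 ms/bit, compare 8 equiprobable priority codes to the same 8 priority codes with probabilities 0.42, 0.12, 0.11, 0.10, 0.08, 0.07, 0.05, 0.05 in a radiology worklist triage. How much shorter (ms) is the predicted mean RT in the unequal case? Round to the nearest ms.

Equiprobable entropy H₀ = log₂ 8 = 3.0000 bits.
Skewed entropy H = −Σ pᵢ log₂ pᵢ = 2.5674 bits.
ΔRT = b·(H₀ − H) = 50 × 0.4326 = 21.63 ms.

22 ms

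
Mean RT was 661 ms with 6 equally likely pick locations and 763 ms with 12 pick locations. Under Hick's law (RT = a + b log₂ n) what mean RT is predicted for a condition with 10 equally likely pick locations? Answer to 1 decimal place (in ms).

736.2 ms

RT is linear in log₂ n, so two points fix the line:
  b = (763 − 661) / (log₂ 12 − log₂ 6) = 102 / (3.5850 − 2.5850) = 102.000 ms/bit
  a = 661 − 102.000 × 2.5850 = 397.334 ms
Then RT(10) = 397.334 + 102.000 × log₂ 10 = 397.334 + 102.000 × 3.3219 ≈ 736.170 ms.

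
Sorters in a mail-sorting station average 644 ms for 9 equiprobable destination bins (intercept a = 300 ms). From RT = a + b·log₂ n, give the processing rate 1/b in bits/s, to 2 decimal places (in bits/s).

Choice component = 644 − 300 = 344 ms over log₂(9) = 3.1699 bits.
b = 344 / 3.1699 = 108.520 ms/bit, so 1/b = 9.215 bits/s.

9.21 bits/s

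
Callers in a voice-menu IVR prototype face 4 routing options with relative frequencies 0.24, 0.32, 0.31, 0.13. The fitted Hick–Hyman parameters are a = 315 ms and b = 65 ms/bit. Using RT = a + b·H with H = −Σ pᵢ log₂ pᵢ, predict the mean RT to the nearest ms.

Entropy contributions −pᵢ log₂ pᵢ: 0.4941, 0.5260, 0.5238, 0.3826; sum H = 1.9266 bits.
RT = a + bH = 315 + 65·1.9266 = 440.23 ms.

440 ms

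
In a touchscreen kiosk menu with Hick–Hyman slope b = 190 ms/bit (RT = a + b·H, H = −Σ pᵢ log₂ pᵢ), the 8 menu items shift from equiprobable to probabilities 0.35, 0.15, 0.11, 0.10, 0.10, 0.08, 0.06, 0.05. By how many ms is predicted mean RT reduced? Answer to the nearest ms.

Equiprobable entropy H₀ = log₂ 8 = 3.0000 bits.
Skewed entropy H = −Σ pᵢ log₂ pᵢ = 2.7065 bits.
ΔRT = b·(H₀ − H) = 190 × 0.2935 = 55.77 ms.

56 ms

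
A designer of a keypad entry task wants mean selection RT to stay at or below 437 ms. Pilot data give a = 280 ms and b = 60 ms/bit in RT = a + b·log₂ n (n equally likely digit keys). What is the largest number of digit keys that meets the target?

6

60·log₂ n ≤ 437 − 280 = 157, giving log₂ n ≤ 2.6167 and n ≤ 6.133. The largest whole number is 6.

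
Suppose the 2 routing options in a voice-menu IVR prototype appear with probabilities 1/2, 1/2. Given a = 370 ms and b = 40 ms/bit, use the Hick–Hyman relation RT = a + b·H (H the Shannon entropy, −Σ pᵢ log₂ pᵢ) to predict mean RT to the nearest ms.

H = −Σ pᵢ log₂ pᵢ = 0.5·1 + 0.5·1 = 1.000 bits.
RT = 370 + 40 × 1.000 = 410.00 ms.

410 ms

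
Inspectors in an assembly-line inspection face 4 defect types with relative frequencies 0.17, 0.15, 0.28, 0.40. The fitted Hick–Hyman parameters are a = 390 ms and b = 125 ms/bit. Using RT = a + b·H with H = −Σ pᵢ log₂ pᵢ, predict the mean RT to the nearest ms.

626 ms

Entropy contributions −pᵢ log₂ pᵢ: 0.4346, 0.4105, 0.5142, 0.5288; sum H = 1.8881 bits.
RT = a + bH = 390 + 125·1.8881 = 626.02 ms.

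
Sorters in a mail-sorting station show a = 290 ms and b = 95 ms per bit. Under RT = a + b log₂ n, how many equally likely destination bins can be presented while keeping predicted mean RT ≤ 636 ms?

Information budget: (636 − 290)/95 = 3.6421 bits, so n ≤ 2^3.6421 = 12.485 → at most 12.

12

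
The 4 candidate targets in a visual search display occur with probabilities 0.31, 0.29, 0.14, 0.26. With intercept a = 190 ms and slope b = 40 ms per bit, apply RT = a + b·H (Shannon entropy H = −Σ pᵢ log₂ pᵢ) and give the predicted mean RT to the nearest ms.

H = 0.31·log₂(1/0.31) + 0.29·log₂(1/0.29) + 0.14·log₂(1/0.14) + 0.26·log₂(1/0.26) = 1.9441 bits.
RT = 190 + 40 × 1.9441 = 267.76 ms.

268 ms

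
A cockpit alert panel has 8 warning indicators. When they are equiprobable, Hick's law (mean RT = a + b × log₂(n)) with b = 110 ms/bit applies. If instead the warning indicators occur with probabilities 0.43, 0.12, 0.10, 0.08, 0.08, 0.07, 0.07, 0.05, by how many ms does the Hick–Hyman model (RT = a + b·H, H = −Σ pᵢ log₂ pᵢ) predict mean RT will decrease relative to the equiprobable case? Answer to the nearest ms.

Equiprobable entropy H₀ = log₂ 8 = 3.0000 bits.
Skewed entropy H = −Σ pᵢ log₂ pᵢ = 2.5590 bits.
ΔRT = b·(H₀ − H) = 110 × 0.4410 = 48.50 ms.

49 ms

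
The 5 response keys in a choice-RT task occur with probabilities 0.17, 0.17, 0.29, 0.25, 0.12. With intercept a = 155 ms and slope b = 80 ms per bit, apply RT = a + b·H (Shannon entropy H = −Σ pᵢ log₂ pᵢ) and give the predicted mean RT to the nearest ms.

Entropy contributions −pᵢ log₂ pᵢ: 0.4346, 0.4346, 0.5179, 0.5000, 0.3671; sum H = 2.2541 bits.
RT = a + bH = 155 + 80·2.2541 = 335.33 ms.

335 ms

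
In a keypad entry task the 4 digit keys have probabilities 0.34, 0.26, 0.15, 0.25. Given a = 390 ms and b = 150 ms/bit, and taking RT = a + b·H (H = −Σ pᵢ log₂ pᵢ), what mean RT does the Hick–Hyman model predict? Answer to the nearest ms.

Entropy contributions −pᵢ log₂ pᵢ: 0.5292, 0.5053, 0.4105, 0.5000; sum H = 1.9450 bits.
RT = a + bH = 390 + 150·1.9450 = 681.75 ms.

682 ms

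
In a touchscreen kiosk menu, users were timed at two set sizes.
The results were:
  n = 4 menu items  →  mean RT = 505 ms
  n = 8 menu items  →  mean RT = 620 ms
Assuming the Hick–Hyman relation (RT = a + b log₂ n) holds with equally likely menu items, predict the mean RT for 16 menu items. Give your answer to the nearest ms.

735 ms

With log₂ n on the abscissa the relation is linear; from the two conditions:
  b = (620 − 505) / (log₂ 8 − log₂ 4) = 115 / (3 − 2) = 115 ms/bit
  a = 505 − 115 × 2 = 275 ms
Then RT(16) = 275 + 115 × log₂ 16 = 275 + 115 × 4 ≈ 735.000 ms.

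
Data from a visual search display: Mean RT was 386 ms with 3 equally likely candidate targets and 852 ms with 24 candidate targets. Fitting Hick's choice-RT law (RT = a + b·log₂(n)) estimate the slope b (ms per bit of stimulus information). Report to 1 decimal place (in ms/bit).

b = (RT₂ − RT₁)/(log₂ n₂ − log₂ n₁) = (852 − 386)/(4.5850 − 1.5850) = 155.333 ms/bit.

155.3 ms/bit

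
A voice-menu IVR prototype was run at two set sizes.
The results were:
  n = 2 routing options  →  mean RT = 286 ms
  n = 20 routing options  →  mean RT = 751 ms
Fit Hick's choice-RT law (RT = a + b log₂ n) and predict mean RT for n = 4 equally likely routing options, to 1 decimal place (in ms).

RT is linear in log₂ n, so two points fix the line:
  b = (751 − 286) / (log₂ 20 − log₂ 2) = 465 / (4.3219 − 1) = 139.979 ms/bit
  a = 286 − 139.979 × 1 = 146.021 ms
Then RT(4) = 146.021 + 139.979 × log₂ 4 = 146.021 + 139.979 × 2 ≈ 425.979 ms.

426.0 ms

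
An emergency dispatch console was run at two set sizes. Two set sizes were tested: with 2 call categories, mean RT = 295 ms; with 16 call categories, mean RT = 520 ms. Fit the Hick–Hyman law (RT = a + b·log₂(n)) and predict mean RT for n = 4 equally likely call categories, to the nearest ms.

RT is linear in log₂ n, so two points fix the line:
  b = (520 − 295) / (log₂ 16 − log₂ 2) = 225 / (4 − 1) = 75 ms/bit
  a = 295 − 75 × 1 = 220 ms
Then RT(4) = 220 + 75 × log₂ 4 = 220 + 75 × 2 ≈ 370.000 ms.

370 ms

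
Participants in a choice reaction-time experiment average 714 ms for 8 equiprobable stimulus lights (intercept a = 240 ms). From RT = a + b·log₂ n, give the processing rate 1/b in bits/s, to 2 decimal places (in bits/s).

b = (714 − 240)/log₂ 8 = 474/3 = 158.000 ms per bit = 0.15800 s/bit; the reciprocal is 6.329 bits/s.

6.33 bits/s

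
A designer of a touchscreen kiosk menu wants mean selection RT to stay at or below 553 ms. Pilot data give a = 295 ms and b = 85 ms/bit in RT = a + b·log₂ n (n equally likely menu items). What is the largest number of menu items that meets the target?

8

Information budget: (553 − 295)/85 = 3.0353 bits, so n ≤ 2^3.0353 = 8.198 → at most 8.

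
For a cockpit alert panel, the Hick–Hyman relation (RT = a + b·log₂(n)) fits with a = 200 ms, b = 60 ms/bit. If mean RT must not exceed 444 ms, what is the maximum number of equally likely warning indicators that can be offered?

16

Set 200 + 60·log₂ n ≤ 444 → log₂ n ≤ (444 − 200)/60 = 4.0667.
So n ≤ 2^4.0667 = 16.757; the largest integer n is 16.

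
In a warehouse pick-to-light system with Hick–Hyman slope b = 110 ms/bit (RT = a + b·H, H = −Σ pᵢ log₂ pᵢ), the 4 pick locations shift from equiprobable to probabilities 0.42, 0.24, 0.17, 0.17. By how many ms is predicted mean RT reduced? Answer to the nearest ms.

Equiprobable entropy H₀ = log₂ 4 = 2.0000 bits.
Skewed entropy H = −Σ pᵢ log₂ pᵢ = 1.8890 bits.
ΔRT = b·(H₀ − H) = 110 × 0.1110 = 12.22 ms.

12 ms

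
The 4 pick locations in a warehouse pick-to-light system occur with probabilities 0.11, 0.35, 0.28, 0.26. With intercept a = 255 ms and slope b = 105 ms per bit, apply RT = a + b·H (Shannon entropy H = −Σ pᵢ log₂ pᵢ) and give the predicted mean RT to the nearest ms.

Entropy contributions −pᵢ log₂ pᵢ: 0.3503, 0.5301, 0.5142, 0.5053; sum H = 1.8999 bits.
RT = a + bH = 255 + 105·1.8999 = 454.49 ms.

454 ms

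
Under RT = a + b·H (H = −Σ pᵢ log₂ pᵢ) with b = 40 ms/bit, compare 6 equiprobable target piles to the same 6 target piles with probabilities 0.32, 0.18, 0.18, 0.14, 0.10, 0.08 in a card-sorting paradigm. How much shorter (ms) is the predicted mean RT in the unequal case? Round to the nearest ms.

6 ms

The RT saving is b·ΔH. Equiprobable H₀ = log₂(6) = 2.5850 bits; with the given probabilities H = 2.4375 bits.
b·(H₀ − H) = 40 × (2.5850 − 2.4375) = 5.90 ms.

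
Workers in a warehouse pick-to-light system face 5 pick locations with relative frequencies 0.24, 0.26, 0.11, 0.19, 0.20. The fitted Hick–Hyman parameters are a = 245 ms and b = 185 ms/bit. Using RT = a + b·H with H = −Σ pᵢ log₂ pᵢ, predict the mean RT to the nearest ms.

665 ms

H = 0.24·log₂(1/0.24) + 0.26·log₂(1/0.26) + 0.11·log₂(1/0.11) + 0.19·log₂(1/0.19) + 0.20·log₂(1/0.20) = 2.2693 bits.
RT = 245 + 185 × 2.2693 = 664.82 ms.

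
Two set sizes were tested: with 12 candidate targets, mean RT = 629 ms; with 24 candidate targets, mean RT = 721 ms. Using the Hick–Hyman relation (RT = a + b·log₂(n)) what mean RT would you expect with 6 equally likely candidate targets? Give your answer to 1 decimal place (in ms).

Solve the two-equation system in a and b:
  b = (721 − 629) / (log₂ 24 − log₂ 12) = 92 / (4.5850 − 3.5850) = 92.000 ms/bit
  a = 629 − 92.000 × 3.5850 = 299.183 ms
Then RT(6) = 299.183 + 92.000 × log₂ 6 = 299.183 + 92.000 × 2.5850 ≈ 537.000 ms.

537.0 ms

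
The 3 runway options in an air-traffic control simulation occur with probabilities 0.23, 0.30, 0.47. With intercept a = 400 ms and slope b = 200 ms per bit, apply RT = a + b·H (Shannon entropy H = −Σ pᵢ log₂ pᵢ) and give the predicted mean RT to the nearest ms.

704 ms

H = 0.23·log₂(1/0.23) + 0.30·log₂(1/0.30) + 0.47·log₂(1/0.47) = 1.5207 bits.
RT = 400 + 200 × 1.5207 = 704.14 ms.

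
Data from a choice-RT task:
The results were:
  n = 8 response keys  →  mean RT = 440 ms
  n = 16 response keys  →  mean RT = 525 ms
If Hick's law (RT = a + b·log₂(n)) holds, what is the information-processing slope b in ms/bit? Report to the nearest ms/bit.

85 ms/bit

The slope on a log₂ axis is (525 − 440) / (4 − 3) = 85 ms/bit.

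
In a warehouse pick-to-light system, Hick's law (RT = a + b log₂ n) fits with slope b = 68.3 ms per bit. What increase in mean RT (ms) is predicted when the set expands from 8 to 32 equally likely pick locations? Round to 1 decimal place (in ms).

Only the slope matters, since a is common to both: ΔRT = b·log₂(n₂/n₁).
log₂(32) − log₂(8) = log₂(32/8) = log₂(4) = 2.
ΔRT = 68.3 × 2.0000 = 136.600 ms.

136.6 ms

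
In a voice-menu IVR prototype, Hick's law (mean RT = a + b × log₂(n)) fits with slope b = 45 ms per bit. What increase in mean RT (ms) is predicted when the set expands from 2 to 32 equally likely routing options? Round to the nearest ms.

Only the slope matters, since a is common to both: ΔRT = b·log₂(n₂/n₁).
log₂(32) − log₂(2) = log₂(32/2) = log₂(16) = 4.
ΔRT = 45 × 4.0000 = 180.000 ms.

180 ms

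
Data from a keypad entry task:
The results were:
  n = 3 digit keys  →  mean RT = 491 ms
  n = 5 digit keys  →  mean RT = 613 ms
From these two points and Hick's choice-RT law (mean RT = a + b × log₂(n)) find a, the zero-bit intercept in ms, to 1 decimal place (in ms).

The slope on a log₂ axis is (613 − 491) / (2.3219 − 1.5850) = 165.544 ms/bit.
a = RT₁ − b·log₂ n₁ = 491 − 165.544 × 1.5850 = 228.619 ms.

228.6 ms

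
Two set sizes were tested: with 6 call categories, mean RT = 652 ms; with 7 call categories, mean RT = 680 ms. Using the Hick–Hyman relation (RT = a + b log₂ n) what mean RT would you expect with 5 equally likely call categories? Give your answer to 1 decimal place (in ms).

618.9 ms

Fit slope and intercept:
  b = (680 − 652) / (log₂ 7 − log₂ 6) = 28 / (2.8074 − 2.5850) = 125.904 ms/bit
  a = 652 − 125.904 × 2.5850 = 326.544 ms
Then RT(5) = 326.544 + 125.904 × log₂ 5 = 326.544 + 125.904 × 2.3219 ≈ 618.883 ms.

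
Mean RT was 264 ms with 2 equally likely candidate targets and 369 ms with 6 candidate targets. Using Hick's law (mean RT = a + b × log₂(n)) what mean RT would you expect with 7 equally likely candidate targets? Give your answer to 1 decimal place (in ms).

Solve the two-equation system in a and b:
  b = (369 − 264) / (log₂ 6 − log₂ 2) = 105 / (2.5850 − 1) = 66.248 ms/bit
  a = 264 − 66.248 × 1 = 197.752 ms
Then RT(7) = 197.752 + 66.248 × log₂ 7 = 197.752 + 66.248 × 2.8074 ≈ 383.733 ms.

383.7 ms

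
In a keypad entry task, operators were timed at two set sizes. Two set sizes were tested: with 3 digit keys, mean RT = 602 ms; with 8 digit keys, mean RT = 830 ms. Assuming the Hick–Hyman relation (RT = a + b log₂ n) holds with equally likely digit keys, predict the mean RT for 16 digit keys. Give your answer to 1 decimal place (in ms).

Fit slope and intercept:
  b = (830 − 602) / (log₂ 8 − log₂ 3) = 228 / (3 − 1.5850) = 161.126 ms/bit
  a = 602 − 161.126 × 1.5850 = 346.621 ms
Then RT(16) = 346.621 + 161.126 × log₂ 16 = 346.621 + 161.126 × 4 ≈ 991.126 ms.

991.1 ms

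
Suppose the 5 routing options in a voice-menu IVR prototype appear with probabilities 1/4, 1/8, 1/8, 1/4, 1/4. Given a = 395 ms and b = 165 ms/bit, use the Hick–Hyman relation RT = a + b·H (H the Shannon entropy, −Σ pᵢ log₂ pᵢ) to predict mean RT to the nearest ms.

766 ms

H = −Σ pᵢ log₂ pᵢ = 0.25·2 + 0.125·3 + 0.125·3 + 0.25·2 + 0.25·2 = 2.250 bits.
RT = 395 + 165 × 2.250 = 766.25 ms.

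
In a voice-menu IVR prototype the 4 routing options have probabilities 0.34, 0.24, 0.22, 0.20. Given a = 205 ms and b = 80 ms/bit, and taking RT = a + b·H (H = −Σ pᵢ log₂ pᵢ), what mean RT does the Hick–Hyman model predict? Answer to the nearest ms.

Entropy contributions −pᵢ log₂ pᵢ: 0.5292, 0.4941, 0.4806, 0.4644; sum H = 1.9683 bits.
RT = a + bH = 205 + 80·1.9683 = 362.46 ms.

362 ms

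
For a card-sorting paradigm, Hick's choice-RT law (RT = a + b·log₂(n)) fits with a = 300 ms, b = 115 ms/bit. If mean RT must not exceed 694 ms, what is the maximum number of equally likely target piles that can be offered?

Set 300 + 115·log₂ n ≤ 694 → log₂ n ≤ (694 − 300)/115 = 3.4261.
So n ≤ 2^3.4261 = 10.749; the largest integer n is 10.

10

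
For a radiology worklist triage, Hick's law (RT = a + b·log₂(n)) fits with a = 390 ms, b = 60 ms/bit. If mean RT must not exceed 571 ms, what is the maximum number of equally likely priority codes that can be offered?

8

Set 390 + 60·log₂ n ≤ 571 → log₂ n ≤ (571 − 390)/60 = 3.0167.
So n ≤ 2^3.0167 = 8.093; the largest integer n is 8.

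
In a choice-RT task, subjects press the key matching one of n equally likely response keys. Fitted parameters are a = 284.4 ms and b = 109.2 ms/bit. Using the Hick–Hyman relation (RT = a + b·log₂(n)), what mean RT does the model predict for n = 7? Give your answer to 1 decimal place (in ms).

591.0 ms

log₂(7) = 2.8074 bits, so RT = 284.4 + 109.2 × 2.8074 ≈ 590.963 ms.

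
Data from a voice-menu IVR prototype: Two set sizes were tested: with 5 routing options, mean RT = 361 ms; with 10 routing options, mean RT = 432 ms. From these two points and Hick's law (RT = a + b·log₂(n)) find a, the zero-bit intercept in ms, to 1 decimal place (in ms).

Slope: b = (432 − 361) / (log₂ 10 − log₂ 5) = 71/1.0000 = 71.000 ms/bit.
a = RT₁ − b·log₂ n₁ = 361 − 71.000 × 2.3219 = 196.143 ms.

196.1 ms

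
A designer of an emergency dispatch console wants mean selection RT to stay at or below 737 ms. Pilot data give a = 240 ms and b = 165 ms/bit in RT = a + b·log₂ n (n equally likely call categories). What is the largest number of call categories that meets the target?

165·log₂ n ≤ 737 − 240 = 497, giving log₂ n ≤ 3.0121 and n ≤ 8.067. The largest whole number is 8.

8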